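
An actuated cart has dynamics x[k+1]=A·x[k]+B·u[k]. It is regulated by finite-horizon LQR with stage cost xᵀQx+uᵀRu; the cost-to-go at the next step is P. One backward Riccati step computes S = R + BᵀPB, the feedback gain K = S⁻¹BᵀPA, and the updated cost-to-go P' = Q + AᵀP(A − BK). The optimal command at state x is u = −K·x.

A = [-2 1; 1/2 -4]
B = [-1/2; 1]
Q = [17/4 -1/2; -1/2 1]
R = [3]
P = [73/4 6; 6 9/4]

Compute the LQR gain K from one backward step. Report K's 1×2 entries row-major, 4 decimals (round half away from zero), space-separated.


1.5410 -0.0328

BᵀP = [-3.1250 -0.7500]
S = R + BᵀPB = [3] + [0.8125] = [3.8125]
BᵀPA = [5.8750 -0.1250]
K = S⁻¹·BᵀPA = [1.5410 -0.0328]
A−BK = [-1.2295 0.9836; -1.0410 -3.9672]
AᵀP(A−BK) = [52.5092 10.1926; 10.1926 6.2459]
P' = Q + AᵀP(A−BK) = [56.7592 9.6926; 9.6926 7.2459]
tr(P') = 64.0051


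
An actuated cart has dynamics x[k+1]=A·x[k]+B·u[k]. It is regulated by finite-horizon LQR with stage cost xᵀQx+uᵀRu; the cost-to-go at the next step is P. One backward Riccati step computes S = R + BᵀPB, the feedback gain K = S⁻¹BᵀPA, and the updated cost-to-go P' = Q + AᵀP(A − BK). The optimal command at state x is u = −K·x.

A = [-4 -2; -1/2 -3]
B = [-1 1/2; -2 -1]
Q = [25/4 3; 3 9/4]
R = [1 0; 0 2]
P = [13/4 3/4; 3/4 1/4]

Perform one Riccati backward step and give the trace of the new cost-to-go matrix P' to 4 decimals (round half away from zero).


19.4377

BᵀP = [-4.7500 -1.2500; 0.8750 0.1250]
S = R + BᵀPB = [1 0; 0 2] + [7.2500 -1.1250; -1.1250 0.3125] = [8.2500 -1.1250; -1.1250 2.3125]
BᵀPA = [19.6250 13.2500; -3.5625 -2.1250]
K = S⁻¹·BᵀPA = [2.3228 1.5860; -0.4105 -0.1474]
A−BK = [-1.4719 -0.3404; 3.7351 0.0246]
AᵀP(A−BK) = [8.0149 4.4754; 4.4754 2.9228]
P' = Q + AᵀP(A−BK) = [14.2649 7.4754; 7.4754 5.1728]
tr(P') = 19.4377


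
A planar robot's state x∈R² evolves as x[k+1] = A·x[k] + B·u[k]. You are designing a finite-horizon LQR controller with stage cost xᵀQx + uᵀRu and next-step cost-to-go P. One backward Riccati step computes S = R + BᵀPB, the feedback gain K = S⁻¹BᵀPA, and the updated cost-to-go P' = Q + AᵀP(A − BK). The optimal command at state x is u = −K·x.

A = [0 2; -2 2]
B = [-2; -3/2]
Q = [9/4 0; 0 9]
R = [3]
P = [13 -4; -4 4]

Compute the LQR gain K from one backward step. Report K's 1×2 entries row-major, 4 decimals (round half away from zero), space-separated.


BᵀP = [-20.0000 2.0000]
S = R + BᵀPB = [3] + [37.0000] = [40.0000]
BᵀPA = [-4.0000 -36.0000]
K = S⁻¹·BᵀPA = [-0.1000 -0.9000]
A−BK = [-0.2000 0.2000; -2.1500 0.6500]
AᵀP(A−BK) = [15.6000 -3.6000; -3.6000 3.6000]
P' = Q + AᵀP(A−BK) = [17.8500 -3.6000; -3.6000 12.6000]
tr(P') = 30.4500

-0.1000 -0.9000


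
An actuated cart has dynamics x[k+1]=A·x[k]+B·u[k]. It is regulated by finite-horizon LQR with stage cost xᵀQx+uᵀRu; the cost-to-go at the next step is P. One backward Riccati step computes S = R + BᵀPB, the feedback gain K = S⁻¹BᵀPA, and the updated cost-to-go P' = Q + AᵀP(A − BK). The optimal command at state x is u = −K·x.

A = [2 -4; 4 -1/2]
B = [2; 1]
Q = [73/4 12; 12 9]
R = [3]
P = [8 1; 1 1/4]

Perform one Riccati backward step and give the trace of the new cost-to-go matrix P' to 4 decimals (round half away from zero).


BᵀP = [17.0000 2.2500]
S = R + BᵀPB = [3] + [36.2500] = [39.2500]
BᵀPA = [43.0000 -69.1250]
K = S⁻¹·BᵀPA = [1.0955 -1.7611]
A−BK = [-0.1911 -0.4777; 2.9045 1.2611]
AᵀP(A−BK) = [4.8917 -5.7707; -5.7707 10.3232]
P' = Q + AᵀP(A−BK) = [23.1417 6.2293; 6.2293 19.3232]
tr(P') = 42.4650

42.4650


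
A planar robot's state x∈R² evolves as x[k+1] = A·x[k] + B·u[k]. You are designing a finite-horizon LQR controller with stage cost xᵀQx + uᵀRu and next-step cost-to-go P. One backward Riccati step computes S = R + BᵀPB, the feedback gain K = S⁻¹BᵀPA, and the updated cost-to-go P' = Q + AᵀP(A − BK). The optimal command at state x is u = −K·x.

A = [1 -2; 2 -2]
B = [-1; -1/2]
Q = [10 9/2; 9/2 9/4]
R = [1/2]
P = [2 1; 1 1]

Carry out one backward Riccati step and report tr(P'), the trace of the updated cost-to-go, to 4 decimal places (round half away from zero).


BᵀP = [-2.5000 -1.5000]
S = R + BᵀPB = [1/2] + [3.2500] = [3.7500]
BᵀPA = [-5.5000 8.0000]
K = S⁻¹·BᵀPA = [-1.4667 2.1333]
A−BK = [-0.4667 0.1333; 1.2667 -0.9333]
AᵀP(A−BK) = [1.9333 -2.2667; -2.2667 2.9333]
P' = Q + AᵀP(A−BK) = [11.9333 2.2333; 2.2333 5.1833]
tr(P') = 17.1167

17.1167


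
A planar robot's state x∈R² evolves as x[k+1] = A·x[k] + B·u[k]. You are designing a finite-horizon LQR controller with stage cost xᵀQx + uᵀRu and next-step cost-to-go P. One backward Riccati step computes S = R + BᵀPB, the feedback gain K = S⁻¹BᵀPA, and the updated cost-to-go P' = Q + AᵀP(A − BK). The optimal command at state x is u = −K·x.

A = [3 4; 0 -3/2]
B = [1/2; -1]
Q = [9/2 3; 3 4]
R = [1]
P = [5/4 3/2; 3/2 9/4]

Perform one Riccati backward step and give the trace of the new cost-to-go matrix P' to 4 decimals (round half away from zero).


22.7140

BᵀP = [-0.8750 -1.5000]
S = R + BᵀPB = [1] + [1.0625] = [2.0625]
BᵀPA = [-2.6250 -1.2500]
K = S⁻¹·BᵀPA = [-1.2727 -0.6061]
A−BK = [3.6364 4.3030; -1.2727 -2.1061]
AᵀP(A−BK) = [7.9091 6.6591; 6.6591 6.3049]
P' = Q + AᵀP(A−BK) = [12.4091 9.6591; 9.6591 10.3049]
tr(P') = 22.7140


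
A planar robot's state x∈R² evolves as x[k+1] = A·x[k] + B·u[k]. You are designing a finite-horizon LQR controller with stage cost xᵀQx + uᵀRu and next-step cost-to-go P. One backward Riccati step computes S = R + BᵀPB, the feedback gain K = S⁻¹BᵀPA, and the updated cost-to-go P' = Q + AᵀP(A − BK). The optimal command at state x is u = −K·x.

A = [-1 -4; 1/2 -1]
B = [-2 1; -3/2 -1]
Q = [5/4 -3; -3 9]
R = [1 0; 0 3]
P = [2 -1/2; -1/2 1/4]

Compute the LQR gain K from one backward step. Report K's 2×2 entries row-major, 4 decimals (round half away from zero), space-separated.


BᵀP = [-3.2500 0.6250; 2.5000 -0.7500]
S = R + BᵀPB = [1 0; 0 3] + [5.5625 -3.8750; -3.8750 3.2500] = [6.5625 -3.8750; -3.8750 6.2500]
BᵀPA = [3.5625 12.3750; -2.8750 -9.2500]
K = S⁻¹·BᵀPA = [0.4279 1.5962; -0.1947 -0.4904]
A−BK = [0.0505 -0.3173; 0.9471 0.9038]
AᵀP(A−BK) = [0.4784 1.2788; 1.2788 3.9615]
P' = Q + AᵀP(A−BK) = [1.7284 -1.7212; -1.7212 12.9615]
tr(P') = 14.6899

0.4279 1.5962 -0.1947 -0.4904


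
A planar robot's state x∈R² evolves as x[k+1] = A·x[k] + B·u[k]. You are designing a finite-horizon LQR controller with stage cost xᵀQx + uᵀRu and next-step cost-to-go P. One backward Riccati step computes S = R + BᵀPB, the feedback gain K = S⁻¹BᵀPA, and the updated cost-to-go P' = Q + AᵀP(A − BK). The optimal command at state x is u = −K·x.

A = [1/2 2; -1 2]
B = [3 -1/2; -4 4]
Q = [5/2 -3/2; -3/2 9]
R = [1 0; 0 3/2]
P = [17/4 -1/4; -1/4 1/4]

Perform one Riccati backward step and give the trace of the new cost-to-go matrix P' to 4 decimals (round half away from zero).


13.7513

BᵀP = [13.7500 -1.7500; -3.1250 1.1250]
S = R + BᵀPB = [1 0; 0 3/2] + [48.2500 -13.8750; -13.8750 6.0625] = [49.2500 -13.8750; -13.8750 7.5625]
BᵀPA = [8.6250 24.0000; -2.6875 -4.0000]
K = S⁻¹·BᵀPA = [0.1553 0.7002; -0.0705 0.7558]
A−BK = [-0.0010 0.2772; -0.0969 1.7777]
AᵀP(A−BK) = [0.0339 -0.0083; -0.0083 2.2174]
P' = Q + AᵀP(A−BK) = [2.5339 -1.5083; -1.5083 11.2174]
tr(P') = 13.7513


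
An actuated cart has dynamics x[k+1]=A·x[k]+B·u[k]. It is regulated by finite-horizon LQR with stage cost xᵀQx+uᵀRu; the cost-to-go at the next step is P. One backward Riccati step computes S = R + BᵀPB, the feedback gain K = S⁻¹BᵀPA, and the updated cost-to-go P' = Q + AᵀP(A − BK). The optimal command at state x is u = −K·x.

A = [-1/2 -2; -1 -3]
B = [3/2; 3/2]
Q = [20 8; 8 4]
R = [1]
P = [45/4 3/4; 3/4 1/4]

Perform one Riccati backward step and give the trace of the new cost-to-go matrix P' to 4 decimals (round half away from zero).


BᵀP = [18.0000 1.5000]
S = R + BᵀPB = [1] + [29.2500] = [30.2500]
BᵀPA = [-10.5000 -40.5000]
K = S⁻¹·BᵀPA = [-0.3471 -1.3388]
A−BK = [0.0207 0.0083; -0.4793 -0.9917]
AᵀP(A−BK) = [0.1679 0.5671; 0.5671 2.0269]
P' = Q + AᵀP(A−BK) = [20.1679 8.5671; 8.5671 6.0269]
tr(P') = 26.1947

26.1947


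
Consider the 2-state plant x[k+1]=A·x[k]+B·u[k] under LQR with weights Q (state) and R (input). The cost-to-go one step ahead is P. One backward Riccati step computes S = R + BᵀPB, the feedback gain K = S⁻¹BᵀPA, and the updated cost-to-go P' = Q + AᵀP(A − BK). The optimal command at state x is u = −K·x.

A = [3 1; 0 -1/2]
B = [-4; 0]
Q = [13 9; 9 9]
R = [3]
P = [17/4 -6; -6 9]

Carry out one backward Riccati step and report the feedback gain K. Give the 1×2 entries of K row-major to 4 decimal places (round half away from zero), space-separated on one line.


BᵀP = [-17.0000 24.0000]
S = R + BᵀPB = [3] + [68.0000] = [71.0000]
BᵀPA = [-51.0000 -29.0000]
K = S⁻¹·BᵀPA = [-0.7183 -0.4085]
A−BK = [0.1268 -0.6338; 0.0000 -0.5000]
AᵀP(A−BK) = [1.6162 0.9190; 0.9190 0.6549]
P' = Q + AᵀP(A−BK) = [14.6162 9.9190; 9.9190 9.6549]
tr(P') = 24.2711

-0.7183 -0.4085


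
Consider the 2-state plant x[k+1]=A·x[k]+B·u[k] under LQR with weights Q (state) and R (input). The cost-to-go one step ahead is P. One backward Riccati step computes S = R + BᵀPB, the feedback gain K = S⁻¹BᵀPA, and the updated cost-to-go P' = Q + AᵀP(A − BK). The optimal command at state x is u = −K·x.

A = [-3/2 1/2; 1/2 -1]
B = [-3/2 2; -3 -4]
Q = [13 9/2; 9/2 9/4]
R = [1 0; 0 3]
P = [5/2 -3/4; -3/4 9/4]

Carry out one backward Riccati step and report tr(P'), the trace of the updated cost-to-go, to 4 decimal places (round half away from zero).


16.0934

BᵀP = [-1.5000 -5.6250; 8.0000 -10.5000]
S = R + BᵀPB = [1 0; 0 3] + [19.1250 19.5000; 19.5000 58.0000] = [20.1250 19.5000; 19.5000 61.0000]
BᵀPA = [-0.5625 4.8750; -17.2500 14.5000]
K = S⁻¹·BᵀPA = [0.3565 0.0173; -0.3967 0.2322]
A−BK = [-0.1718 0.0615; -0.0176 -0.0195]
AᵀP(A−BK) = [0.6692 -0.2976; -0.2976 0.1741]
P' = Q + AᵀP(A−BK) = [13.6692 4.2024; 4.2024 2.4241]
tr(P') = 16.0934


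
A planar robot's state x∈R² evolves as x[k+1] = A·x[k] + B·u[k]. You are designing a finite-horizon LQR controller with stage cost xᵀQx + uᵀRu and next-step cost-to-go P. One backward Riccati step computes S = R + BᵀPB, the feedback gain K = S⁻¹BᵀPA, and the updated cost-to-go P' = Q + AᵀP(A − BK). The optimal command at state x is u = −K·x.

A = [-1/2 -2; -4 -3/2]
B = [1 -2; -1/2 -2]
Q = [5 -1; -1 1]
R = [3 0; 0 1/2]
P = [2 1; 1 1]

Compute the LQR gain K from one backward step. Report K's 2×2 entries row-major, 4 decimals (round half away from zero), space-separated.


BᵀP = [1.5000 0.5000; -6.0000 -4.0000]
S = R + BᵀPB = [3 0; 0 1/2] + [1.2500 -4.0000; -4.0000 20.0000] = [4.2500 -4.0000; -4.0000 20.5000]
BᵀPA = [-2.7500 -3.7500; 19.0000 18.0000]
K = S⁻¹·BᵀPA = [0.2759 -0.0685; 0.9807 0.8647]
A−BK = [1.1854 -0.2021; -1.9007 0.1951]
AᵀP(A−BK) = [2.6261 0.1327; 0.1327 0.4288]
P' = Q + AᵀP(A−BK) = [7.6261 -0.8673; -0.8673 1.4288]
tr(P') = 9.0549

0.2759 -0.0685 0.9807 0.8647


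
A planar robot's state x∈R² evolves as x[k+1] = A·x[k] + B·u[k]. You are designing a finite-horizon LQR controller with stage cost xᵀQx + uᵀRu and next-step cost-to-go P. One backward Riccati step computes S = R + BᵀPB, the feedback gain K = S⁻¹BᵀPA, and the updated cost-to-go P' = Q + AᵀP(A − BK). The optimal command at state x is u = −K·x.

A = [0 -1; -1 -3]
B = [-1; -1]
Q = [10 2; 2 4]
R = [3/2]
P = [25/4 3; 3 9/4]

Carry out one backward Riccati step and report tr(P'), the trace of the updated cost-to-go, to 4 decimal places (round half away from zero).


BᵀP = [-9.2500 -5.2500]
S = R + BᵀPB = [3/2] + [14.5000] = [16.0000]
BᵀPA = [5.2500 25.0000]
K = S⁻¹·BᵀPA = [0.3281 1.5625]
A−BK = [0.3281 0.5625; -0.6719 -1.4375]
AᵀP(A−BK) = [0.5273 1.5469; 1.5469 5.4375]
P' = Q + AᵀP(A−BK) = [10.5273 3.5469; 3.5469 9.4375]
tr(P') = 19.9648

19.9648


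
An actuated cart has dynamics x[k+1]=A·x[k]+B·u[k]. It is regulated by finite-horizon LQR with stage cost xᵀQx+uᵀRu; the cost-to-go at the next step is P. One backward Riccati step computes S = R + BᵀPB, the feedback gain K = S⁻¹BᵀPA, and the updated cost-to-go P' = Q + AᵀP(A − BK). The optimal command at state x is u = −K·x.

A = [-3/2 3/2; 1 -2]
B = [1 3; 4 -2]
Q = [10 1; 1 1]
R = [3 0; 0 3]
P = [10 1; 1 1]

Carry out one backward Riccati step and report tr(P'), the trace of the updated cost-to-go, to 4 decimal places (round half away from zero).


BᵀP = [14.0000 5.0000; 28.0000 1.0000]
S = R + BᵀPB = [3 0; 0 3] + [34.0000 32.0000; 32.0000 82.0000] = [37.0000 32.0000; 32.0000 85.0000]
BᵀPA = [-16.0000 11.0000; -41.0000 40.0000]
K = S⁻¹·BᵀPA = [-0.0226 -0.1627; -0.4738 0.5318]
A−BK = [-0.0559 0.0672; 0.1429 -0.2857]
AᵀP(A−BK) = [0.7107 -0.7977; -0.7977 1.0163]
P' = Q + AᵀP(A−BK) = [10.7107 0.2023; 0.2023 2.0163]
tr(P') = 12.7270

12.7270


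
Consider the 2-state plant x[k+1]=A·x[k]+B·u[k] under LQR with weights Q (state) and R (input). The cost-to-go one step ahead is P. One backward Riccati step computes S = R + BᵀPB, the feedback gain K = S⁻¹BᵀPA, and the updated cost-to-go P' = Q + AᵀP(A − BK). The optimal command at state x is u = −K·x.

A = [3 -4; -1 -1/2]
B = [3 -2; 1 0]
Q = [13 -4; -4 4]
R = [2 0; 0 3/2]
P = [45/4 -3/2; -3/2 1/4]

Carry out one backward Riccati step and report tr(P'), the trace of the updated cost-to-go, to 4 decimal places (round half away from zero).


20.8246

BᵀP = [32.2500 -4.2500; -22.5000 3.0000]
S = R + BᵀPB = [2 0; 0 3/2] + [92.5000 -64.5000; -64.5000 45.0000] = [94.5000 -64.5000; -64.5000 46.5000]
BᵀPA = [101.0000 -126.8750; -70.5000 88.5000]
K = S⁻¹·BᵀPA = [0.6378 -0.8181; -0.6314 0.7684]
A−BK = [-0.1763 -0.0088; -1.6378 0.3181]
AᵀP(A−BK) = [1.5657 -1.8217; -1.8217 2.2589]
P' = Q + AᵀP(A−BK) = [14.5657 -5.8217; -5.8217 6.2589]
tr(P') = 20.8246


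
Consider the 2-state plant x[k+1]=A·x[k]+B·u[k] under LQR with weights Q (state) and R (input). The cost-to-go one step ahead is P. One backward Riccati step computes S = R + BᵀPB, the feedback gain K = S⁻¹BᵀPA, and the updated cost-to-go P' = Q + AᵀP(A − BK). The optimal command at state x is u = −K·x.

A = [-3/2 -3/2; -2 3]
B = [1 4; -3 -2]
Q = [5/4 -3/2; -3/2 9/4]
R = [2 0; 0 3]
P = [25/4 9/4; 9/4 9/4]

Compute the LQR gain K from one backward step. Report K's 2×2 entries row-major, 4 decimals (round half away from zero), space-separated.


BᵀP = [-0.5000 -4.5000; 20.5000 4.5000]
S = R + BᵀPB = [2 0; 0 3] + [13.0000 7.0000; 7.0000 73.0000] = [15.0000 7.0000; 7.0000 76.0000]
BᵀPA = [9.7500 -12.7500; -39.7500 -17.2500]
K = S⁻¹·BᵀPA = [0.9342 -0.7775; -0.6091 -0.1554]
A−BK = [0.0021 -0.1011; -0.4154 0.3568]
AᵀP(A−BK) = [3.2430 -1.4075; -1.4075 1.4694]
P' = Q + AᵀP(A−BK) = [4.4930 -2.9075; -2.9075 3.7194]
tr(P') = 8.2124

0.9342 -0.7775 -0.6091 -0.1554


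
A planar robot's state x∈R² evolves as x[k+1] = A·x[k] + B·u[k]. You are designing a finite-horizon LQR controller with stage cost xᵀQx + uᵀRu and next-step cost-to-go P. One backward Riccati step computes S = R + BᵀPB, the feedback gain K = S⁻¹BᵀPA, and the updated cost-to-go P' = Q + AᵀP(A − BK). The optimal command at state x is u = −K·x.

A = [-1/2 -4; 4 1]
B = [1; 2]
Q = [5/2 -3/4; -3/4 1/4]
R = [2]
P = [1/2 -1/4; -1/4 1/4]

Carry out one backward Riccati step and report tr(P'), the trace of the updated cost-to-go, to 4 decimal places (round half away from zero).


BᵀP = [0.0000 0.2500]
S = R + BᵀPB = [2] + [0.5000] = [2.5000]
BᵀPA = [1.0000 0.2500]
K = S⁻¹·BᵀPA = [0.4000 0.1000]
A−BK = [-0.9000 -4.1000; 3.2000 0.8000]
AᵀP(A−BK) = [4.7250 6.0250; 6.0250 10.2250]
P' = Q + AᵀP(A−BK) = [7.2250 5.2750; 5.2750 10.4750]
tr(P') = 17.7000

17.7000


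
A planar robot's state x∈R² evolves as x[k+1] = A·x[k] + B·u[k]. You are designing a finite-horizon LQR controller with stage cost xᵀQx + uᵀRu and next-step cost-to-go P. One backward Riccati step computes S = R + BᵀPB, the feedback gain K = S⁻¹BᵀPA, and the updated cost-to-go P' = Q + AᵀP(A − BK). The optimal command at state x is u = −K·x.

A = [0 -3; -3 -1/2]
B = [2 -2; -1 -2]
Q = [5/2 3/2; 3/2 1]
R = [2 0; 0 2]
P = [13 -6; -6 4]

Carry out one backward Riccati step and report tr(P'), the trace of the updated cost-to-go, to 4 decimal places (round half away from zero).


BᵀP = [32.0000 -16.0000; -14.0000 4.0000]
S = R + BᵀPB = [2 0; 0 2] + [80.0000 -32.0000; -32.0000 20.0000] = [82.0000 -32.0000; -32.0000 22.0000]
BᵀPA = [48.0000 -88.0000; -12.0000 40.0000]
K = S⁻¹·BᵀPA = [0.8615 -0.8410; 0.7077 0.5949]
A−BK = [-0.3077 -0.1282; -0.7231 -0.1513]
AᵀP(A−BK) = [3.1385 -0.4923; -0.4923 2.1949]
P' = Q + AᵀP(A−BK) = [5.6385 1.0077; 1.0077 3.1949]
tr(P') = 8.8333

8.8333


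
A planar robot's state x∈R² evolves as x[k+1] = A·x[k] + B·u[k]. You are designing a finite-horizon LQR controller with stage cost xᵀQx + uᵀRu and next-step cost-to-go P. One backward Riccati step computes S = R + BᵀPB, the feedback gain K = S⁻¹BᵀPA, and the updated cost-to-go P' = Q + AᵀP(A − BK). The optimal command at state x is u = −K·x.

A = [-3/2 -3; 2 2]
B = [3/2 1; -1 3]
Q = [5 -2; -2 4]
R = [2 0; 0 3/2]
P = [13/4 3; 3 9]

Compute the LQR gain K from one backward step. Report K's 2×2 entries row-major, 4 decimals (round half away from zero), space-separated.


BᵀP = [1.8750 -4.5000; 12.2500 30.0000]
S = R + BᵀPB = [2 0; 0 3/2] + [7.3125 -11.6250; -11.6250 102.2500] = [9.3125 -11.6250; -11.6250 103.7500]
BᵀPA = [-11.8125 -14.6250; 41.6250 23.2500]
K = S⁻¹·BᵀPA = [-0.8925 -1.5006; 0.3012 0.0560]
A−BK = [-0.4625 -0.8050; 0.2039 0.3315]
AᵀP(A−BK) = [2.2327 3.5698; 3.5698 6.0025]
P' = Q + AᵀP(A−BK) = [7.2327 1.5698; 1.5698 10.0025]
tr(P') = 17.2351

-0.8925 -1.5006 0.3012 0.0560


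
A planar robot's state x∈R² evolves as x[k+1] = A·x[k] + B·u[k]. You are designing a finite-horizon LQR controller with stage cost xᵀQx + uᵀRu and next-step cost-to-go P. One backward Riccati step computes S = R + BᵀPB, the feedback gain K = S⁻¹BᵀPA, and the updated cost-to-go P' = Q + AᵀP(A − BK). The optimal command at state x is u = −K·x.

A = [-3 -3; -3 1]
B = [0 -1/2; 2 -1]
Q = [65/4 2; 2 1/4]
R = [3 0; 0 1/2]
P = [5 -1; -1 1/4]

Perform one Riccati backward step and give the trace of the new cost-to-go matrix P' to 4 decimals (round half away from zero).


BᵀP = [-2.0000 0.5000; -1.5000 0.2500]
S = R + BᵀPB = [3 0; 0 1/2] + [1.0000 0.5000; 0.5000 0.5000] = [4.0000 0.5000; 0.5000 1.0000]
BᵀPA = [4.5000 6.5000; 3.7500 4.7500]
K = S⁻¹·BᵀPA = [0.7000 1.1000; 3.4000 4.2000]
A−BK = [-1.3000 -0.9000; -1.0000 3.0000]
AᵀP(A−BK) = [13.3500 17.5500; 17.5500 24.1500]
P' = Q + AᵀP(A−BK) = [29.6000 19.5500; 19.5500 24.4000]
tr(P') = 54.0000

54.0000


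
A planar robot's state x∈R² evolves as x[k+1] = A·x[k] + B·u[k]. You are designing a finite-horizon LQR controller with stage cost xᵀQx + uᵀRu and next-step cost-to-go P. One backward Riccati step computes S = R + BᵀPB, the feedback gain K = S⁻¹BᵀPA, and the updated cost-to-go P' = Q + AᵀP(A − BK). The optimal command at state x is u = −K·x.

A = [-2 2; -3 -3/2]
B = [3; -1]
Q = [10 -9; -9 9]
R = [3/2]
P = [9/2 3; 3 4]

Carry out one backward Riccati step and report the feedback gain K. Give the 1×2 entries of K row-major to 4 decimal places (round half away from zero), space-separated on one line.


-1.2857 0.4821

BᵀP = [10.5000 5.0000]
S = R + BᵀPB = [3/2] + [26.5000] = [28.0000]
BᵀPA = [-36.0000 13.5000]
K = S⁻¹·BᵀPA = [-1.2857 0.4821]
A−BK = [1.8571 0.5536; -4.2857 -1.0179]
AᵀP(A−BK) = [43.7143 8.3571; 8.3571 2.4911]
P' = Q + AᵀP(A−BK) = [53.7143 -0.6429; -0.6429 11.4911]
tr(P') = 65.2054


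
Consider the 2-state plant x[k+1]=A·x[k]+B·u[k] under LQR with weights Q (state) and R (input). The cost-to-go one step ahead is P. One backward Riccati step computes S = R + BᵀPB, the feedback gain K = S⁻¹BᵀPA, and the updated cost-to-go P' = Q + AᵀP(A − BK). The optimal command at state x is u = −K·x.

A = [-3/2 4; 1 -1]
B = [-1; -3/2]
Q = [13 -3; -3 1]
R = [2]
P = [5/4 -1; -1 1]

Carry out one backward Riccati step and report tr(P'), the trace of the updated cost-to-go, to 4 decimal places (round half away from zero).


BᵀP = [0.2500 -0.5000]
S = R + BᵀPB = [2] + [0.5000] = [2.5000]
BᵀPA = [-0.8750 1.5000]
K = S⁻¹·BᵀPA = [-0.3500 0.6000]
A−BK = [-1.8500 4.6000; 0.4750 -0.1000]
AᵀP(A−BK) = [6.5063 -13.4750; -13.4750 28.1000]
P' = Q + AᵀP(A−BK) = [19.5063 -16.4750; -16.4750 29.1000]
tr(P') = 48.6063

48.6063


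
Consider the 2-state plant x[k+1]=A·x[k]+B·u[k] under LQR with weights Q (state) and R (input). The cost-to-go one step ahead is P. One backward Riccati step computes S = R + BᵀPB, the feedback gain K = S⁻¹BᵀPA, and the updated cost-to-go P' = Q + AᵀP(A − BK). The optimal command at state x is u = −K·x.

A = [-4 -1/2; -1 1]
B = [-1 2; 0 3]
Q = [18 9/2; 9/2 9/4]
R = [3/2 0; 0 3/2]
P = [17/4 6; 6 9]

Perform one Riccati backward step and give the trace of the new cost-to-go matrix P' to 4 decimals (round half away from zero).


22.6313

BᵀP = [-4.2500 -6.0000; 26.5000 39.0000]
S = R + BᵀPB = [3/2 0; 0 3/2] + [4.2500 -26.5000; -26.5000 170.0000] = [5.7500 -26.5000; -26.5000 171.5000]
BᵀPA = [23.0000 -3.8750; -145.0000 25.7500]
K = S⁻¹·BᵀPA = [0.3593 0.0627; -0.7900 0.1598]
A−BK = [-2.0608 -0.7569; 1.3699 0.5205]
AᵀP(A−BK) = [2.1915 0.2338; 0.2338 0.1897]
P' = Q + AᵀP(A−BK) = [20.1915 4.7338; 4.7338 2.4397]
tr(P') = 22.6313


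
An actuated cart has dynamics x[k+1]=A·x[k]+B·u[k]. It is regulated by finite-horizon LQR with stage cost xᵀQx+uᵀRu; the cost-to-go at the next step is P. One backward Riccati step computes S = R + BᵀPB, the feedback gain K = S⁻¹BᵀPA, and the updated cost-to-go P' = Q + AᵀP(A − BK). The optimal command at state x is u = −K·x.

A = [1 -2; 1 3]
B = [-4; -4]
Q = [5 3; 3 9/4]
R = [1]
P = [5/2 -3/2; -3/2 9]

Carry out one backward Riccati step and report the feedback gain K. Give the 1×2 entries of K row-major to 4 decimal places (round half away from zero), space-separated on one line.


-0.2482 -0.5985

BᵀP = [-4.0000 -30.0000]
S = R + BᵀPB = [1] + [136.0000] = [137.0000]
BᵀPA = [-34.0000 -82.0000]
K = S⁻¹·BᵀPA = [-0.2482 -0.5985]
A−BK = [0.0073 -4.3942; 0.0073 0.6058]
AᵀP(A−BK) = [0.0620 0.1496; 0.1496 59.9197]
P' = Q + AᵀP(A−BK) = [5.0620 3.1496; 3.1496 62.1697]
tr(P') = 67.2318


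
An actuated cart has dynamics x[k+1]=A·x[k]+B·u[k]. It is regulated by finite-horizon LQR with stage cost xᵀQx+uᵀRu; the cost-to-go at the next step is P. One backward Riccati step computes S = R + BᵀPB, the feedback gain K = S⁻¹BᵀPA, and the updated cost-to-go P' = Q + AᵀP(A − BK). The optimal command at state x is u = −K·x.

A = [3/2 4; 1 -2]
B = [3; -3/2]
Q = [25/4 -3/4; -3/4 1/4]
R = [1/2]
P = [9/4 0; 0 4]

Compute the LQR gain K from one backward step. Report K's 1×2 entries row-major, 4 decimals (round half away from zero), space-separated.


BᵀP = [6.7500 -6.0000]
S = R + BᵀPB = [1/2] + [29.2500] = [29.7500]
BᵀPA = [4.1250 39.0000]
K = S⁻¹·BᵀPA = [0.1387 1.3109]
A−BK = [1.0840 0.0672; 1.2080 -0.0336]
AᵀP(A−BK) = [8.4905 0.0924; 0.0924 0.8739]
P' = Q + AᵀP(A−BK) = [14.7405 -0.6576; -0.6576 1.1239]
tr(P') = 15.8645

0.1387 1.3109


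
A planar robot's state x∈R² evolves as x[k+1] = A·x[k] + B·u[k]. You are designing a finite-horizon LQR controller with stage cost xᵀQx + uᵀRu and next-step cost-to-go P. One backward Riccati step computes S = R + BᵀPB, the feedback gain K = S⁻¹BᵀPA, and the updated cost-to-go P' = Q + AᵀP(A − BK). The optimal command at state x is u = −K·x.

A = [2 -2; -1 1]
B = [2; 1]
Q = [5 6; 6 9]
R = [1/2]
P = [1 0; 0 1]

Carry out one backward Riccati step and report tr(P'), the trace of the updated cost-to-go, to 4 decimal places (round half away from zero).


BᵀP = [2.0000 1.0000]
S = R + BᵀPB = [1/2] + [5.0000] = [5.5000]
BᵀPA = [3.0000 -3.0000]
K = S⁻¹·BᵀPA = [0.5455 -0.5455]
A−BK = [0.9091 -0.9091; -1.5455 1.5455]
AᵀP(A−BK) = [3.3636 -3.3636; -3.3636 3.3636]
P' = Q + AᵀP(A−BK) = [8.3636 2.6364; 2.6364 12.3636]
tr(P') = 20.7273

20.7273


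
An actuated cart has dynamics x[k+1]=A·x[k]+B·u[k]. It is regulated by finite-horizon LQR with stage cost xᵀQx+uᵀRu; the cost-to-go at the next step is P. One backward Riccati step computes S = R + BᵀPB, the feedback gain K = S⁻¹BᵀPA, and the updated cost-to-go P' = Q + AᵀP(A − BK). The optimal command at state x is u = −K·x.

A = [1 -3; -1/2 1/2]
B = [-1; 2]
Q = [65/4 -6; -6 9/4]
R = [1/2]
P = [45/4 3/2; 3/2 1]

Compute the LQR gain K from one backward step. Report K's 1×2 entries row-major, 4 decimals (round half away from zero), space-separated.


-0.8718 2.5641

BᵀP = [-8.2500 0.5000]
S = R + BᵀPB = [1/2] + [9.2500] = [9.7500]
BᵀPA = [-8.5000 25.0000]
K = S⁻¹·BᵀPA = [-0.8718 2.5641]
A−BK = [0.1282 -0.4359; 1.2436 -4.6282]
AᵀP(A−BK) = [2.5897 -9.2051; -9.2051 32.8974]
P' = Q + AᵀP(A−BK) = [18.8397 -15.2051; -15.2051 35.1474]
tr(P') = 53.9872


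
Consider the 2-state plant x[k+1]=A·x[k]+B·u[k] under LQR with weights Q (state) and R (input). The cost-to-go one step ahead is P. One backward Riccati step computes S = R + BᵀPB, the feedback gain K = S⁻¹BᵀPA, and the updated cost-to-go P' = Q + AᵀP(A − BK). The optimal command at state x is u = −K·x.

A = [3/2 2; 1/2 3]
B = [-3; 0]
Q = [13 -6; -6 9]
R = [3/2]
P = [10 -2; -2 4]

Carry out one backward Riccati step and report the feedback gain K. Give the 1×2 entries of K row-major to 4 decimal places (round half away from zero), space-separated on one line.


BᵀP = [-30.0000 6.0000]
S = R + BᵀPB = [3/2] + [90.0000] = [91.5000]
BᵀPA = [-42.0000 -42.0000]
K = S⁻¹·BᵀPA = [-0.4590 -0.4590]
A−BK = [0.1230 0.6230; 0.5000 3.0000]
AᵀP(A−BK) = [1.2213 5.7213; 5.7213 32.7213]
P' = Q + AᵀP(A−BK) = [14.2213 -0.2787; -0.2787 41.7213]
tr(P') = 55.9426

-0.4590 -0.4590


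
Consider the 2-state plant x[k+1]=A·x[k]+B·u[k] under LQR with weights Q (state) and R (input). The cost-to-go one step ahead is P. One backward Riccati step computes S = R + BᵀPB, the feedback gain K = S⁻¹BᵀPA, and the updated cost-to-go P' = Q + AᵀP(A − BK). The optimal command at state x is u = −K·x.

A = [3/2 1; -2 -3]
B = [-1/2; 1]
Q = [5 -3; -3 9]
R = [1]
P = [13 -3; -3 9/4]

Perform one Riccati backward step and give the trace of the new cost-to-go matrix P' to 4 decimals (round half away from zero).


26.3816

BᵀP = [-9.5000 3.7500]
S = R + BᵀPB = [1] + [8.5000] = [9.5000]
BᵀPA = [-21.7500 -20.7500]
K = S⁻¹·BᵀPA = [-2.2895 -2.1842]
A−BK = [0.3553 -0.0921; 0.2895 -0.8158]
AᵀP(A−BK) = [6.4539 4.9934; 4.9934 5.9276]
P' = Q + AᵀP(A−BK) = [11.4539 1.9934; 1.9934 14.9276]
tr(P') = 26.3816


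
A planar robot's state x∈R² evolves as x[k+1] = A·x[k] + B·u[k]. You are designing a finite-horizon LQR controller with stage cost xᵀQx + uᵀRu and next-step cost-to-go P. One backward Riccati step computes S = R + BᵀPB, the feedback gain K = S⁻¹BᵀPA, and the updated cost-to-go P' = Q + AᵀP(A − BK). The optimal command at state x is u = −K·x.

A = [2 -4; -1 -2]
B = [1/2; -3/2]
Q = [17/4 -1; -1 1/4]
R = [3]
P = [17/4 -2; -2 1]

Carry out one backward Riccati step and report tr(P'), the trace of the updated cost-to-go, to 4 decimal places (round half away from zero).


27.2450

BᵀP = [5.1250 -2.5000]
S = R + BᵀPB = [3] + [6.3125] = [9.3125]
BᵀPA = [12.7500 -15.5000]
K = S⁻¹·BᵀPA = [1.3691 -1.6644]
A−BK = [1.3154 -3.1678; 1.0537 -4.4966]
AᵀP(A−BK) = [8.5436 -10.7785; -10.7785 14.2013]
P' = Q + AᵀP(A−BK) = [12.7936 -11.7785; -11.7785 14.4513]
tr(P') = 27.2450


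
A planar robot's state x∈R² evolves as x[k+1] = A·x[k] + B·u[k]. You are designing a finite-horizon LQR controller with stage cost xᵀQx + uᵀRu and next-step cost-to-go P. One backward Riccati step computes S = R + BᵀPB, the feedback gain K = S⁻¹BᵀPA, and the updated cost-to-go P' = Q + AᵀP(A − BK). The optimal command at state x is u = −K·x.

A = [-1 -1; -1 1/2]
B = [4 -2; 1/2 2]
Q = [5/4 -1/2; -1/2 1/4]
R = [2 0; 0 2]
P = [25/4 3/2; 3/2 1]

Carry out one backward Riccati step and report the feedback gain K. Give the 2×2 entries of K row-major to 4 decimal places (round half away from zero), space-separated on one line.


BᵀP = [25.7500 6.5000; -9.5000 -1.0000]
S = R + BᵀPB = [2 0; 0 2] + [106.2500 -38.5000; -38.5000 17.0000] = [108.2500 -38.5000; -38.5000 19.0000]
BᵀPA = [-32.2500 -22.5000; 10.5000 9.0000]
K = S⁻¹·BᵀPA = [-0.3629 -0.1410; -0.1828 0.1880]
A−BK = [0.0862 -0.0601; -0.4530 0.1945]
AᵀP(A−BK) = [0.4648 -0.0209; -0.0209 0.1358]
P' = Q + AᵀP(A−BK) = [1.7148 -0.5209; -0.5209 0.3858]
tr(P') = 2.1005

-0.3629 -0.1410 -0.1828 0.1880


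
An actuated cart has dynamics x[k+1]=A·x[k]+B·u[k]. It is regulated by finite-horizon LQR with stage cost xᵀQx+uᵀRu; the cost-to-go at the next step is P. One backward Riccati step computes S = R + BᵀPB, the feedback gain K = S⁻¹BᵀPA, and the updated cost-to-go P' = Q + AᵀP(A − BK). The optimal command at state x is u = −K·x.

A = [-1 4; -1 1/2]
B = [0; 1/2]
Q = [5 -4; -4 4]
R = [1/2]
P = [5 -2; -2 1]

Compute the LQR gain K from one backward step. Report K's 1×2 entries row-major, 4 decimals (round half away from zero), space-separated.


0.6667 -5.0000

BᵀP = [-1.0000 0.5000]
S = R + BᵀPB = [1/2] + [0.2500] = [0.7500]
BᵀPA = [0.5000 -3.7500]
K = S⁻¹·BᵀPA = [0.6667 -5.0000]
A−BK = [-1.0000 4.0000; -1.3333 3.0000]
AᵀP(A−BK) = [1.6667 -9.0000; -9.0000 53.5000]
P' = Q + AᵀP(A−BK) = [6.6667 -13.0000; -13.0000 57.5000]
tr(P') = 64.1667


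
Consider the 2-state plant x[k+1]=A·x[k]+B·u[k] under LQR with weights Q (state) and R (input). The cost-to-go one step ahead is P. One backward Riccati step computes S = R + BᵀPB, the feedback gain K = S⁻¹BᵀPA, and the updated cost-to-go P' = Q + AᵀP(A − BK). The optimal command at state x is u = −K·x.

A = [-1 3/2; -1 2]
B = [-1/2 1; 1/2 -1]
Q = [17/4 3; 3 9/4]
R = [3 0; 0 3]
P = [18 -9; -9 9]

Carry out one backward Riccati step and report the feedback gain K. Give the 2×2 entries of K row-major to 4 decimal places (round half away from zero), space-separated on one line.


BᵀP = [-13.5000 9.0000; 27.0000 -18.0000]
S = R + BᵀPB = [3 0; 0 3] + [11.2500 -22.5000; -22.5000 45.0000] = [14.2500 -22.5000; -22.5000 48.0000]
BᵀPA = [4.5000 -2.2500; -9.0000 4.5000]
K = S⁻¹·BᵀPA = [0.0759 -0.0380; -0.1519 0.0759]
A−BK = [-0.8101 1.4051; -1.1899 2.0949]
AᵀP(A−BK) = [7.2911 -12.6456; -12.6456 22.0728]
P' = Q + AᵀP(A−BK) = [11.5411 -9.6456; -9.6456 24.3228]
tr(P') = 35.8639

0.0759 -0.0380 -0.1519 0.0759


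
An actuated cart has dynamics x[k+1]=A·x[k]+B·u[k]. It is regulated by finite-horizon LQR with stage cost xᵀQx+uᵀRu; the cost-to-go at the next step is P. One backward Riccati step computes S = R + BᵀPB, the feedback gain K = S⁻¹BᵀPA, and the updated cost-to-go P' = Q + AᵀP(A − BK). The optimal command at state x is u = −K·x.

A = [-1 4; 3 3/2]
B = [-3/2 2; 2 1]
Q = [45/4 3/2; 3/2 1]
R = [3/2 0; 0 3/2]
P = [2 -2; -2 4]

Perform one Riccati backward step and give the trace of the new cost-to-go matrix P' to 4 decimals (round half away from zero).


18.5344

BᵀP = [-7.0000 11.0000; 2.0000 0.0000]
S = R + BᵀPB = [3/2 0; 0 3/2] + [32.5000 -3.0000; -3.0000 4.0000] = [34.0000 -3.0000; -3.0000 5.5000]
BᵀPA = [40.0000 -11.5000; -2.0000 8.0000]
K = S⁻¹·BᵀPA = [1.2022 -0.2205; 0.2921 1.3343]
A−BK = [0.2191 1.0007; 0.3034 0.6067]
AᵀP(A−BK) = [2.4944 0.4888; 0.4888 3.7900]
P' = Q + AᵀP(A−BK) = [13.7444 1.9888; 1.9888 4.7900]
tr(P') = 18.5344


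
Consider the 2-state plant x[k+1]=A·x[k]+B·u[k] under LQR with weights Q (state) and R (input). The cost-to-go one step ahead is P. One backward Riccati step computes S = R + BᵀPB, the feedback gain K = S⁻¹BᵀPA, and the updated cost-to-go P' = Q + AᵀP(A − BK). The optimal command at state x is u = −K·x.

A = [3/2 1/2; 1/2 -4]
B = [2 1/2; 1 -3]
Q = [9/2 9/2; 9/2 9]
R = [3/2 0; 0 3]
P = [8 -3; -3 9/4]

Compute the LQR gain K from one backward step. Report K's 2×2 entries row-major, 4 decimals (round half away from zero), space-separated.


0.6637 0.0707 0.1050 1.1166

BᵀP = [13.0000 -3.7500; 13.0000 -8.2500]
S = R + BᵀPB = [3/2 0; 0 3] + [22.2500 17.7500; 17.7500 31.2500] = [23.7500 17.7500; 17.7500 34.2500]
BᵀPA = [17.6250 21.5000; 15.3750 39.5000]
K = S⁻¹·BᵀPA = [0.6637 0.0707; 0.1050 1.1166]
A−BK = [0.1202 -0.1998; 0.1512 -0.7208]
AᵀP(A−BK) = [0.7517 0.3352; 0.3352 4.3725]
P' = Q + AᵀP(A−BK) = [5.2517 4.8352; 4.8352 13.3725]
tr(P') = 18.6242


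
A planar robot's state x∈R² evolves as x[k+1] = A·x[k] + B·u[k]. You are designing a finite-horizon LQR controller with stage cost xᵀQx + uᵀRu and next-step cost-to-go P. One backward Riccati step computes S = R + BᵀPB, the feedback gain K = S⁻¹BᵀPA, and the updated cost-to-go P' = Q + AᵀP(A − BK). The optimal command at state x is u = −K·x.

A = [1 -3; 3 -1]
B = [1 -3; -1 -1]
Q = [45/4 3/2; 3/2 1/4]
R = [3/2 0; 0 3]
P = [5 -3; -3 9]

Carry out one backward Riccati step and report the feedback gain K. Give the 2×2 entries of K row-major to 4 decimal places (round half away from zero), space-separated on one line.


-1.7797 -0.0518 -0.8553 0.9071

BᵀP = [8.0000 -12.0000; -12.0000 0.0000]
S = R + BᵀPB = [3/2 0; 0 3] + [20.0000 -12.0000; -12.0000 36.0000] = [21.5000 -12.0000; -12.0000 39.0000]
BᵀPA = [-28.0000 -12.0000; -12.0000 36.0000]
K = S⁻¹·BᵀPA = [-1.7797 -0.0518; -0.8553 0.9071]
A−BK = [0.2138 -0.2268; 0.3650 -0.1447]
AᵀP(A−BK) = [7.9050 -2.5659; -2.5659 2.7214]
P' = Q + AᵀP(A−BK) = [19.1550 -1.0659; -1.0659 2.9714]
tr(P') = 22.1263


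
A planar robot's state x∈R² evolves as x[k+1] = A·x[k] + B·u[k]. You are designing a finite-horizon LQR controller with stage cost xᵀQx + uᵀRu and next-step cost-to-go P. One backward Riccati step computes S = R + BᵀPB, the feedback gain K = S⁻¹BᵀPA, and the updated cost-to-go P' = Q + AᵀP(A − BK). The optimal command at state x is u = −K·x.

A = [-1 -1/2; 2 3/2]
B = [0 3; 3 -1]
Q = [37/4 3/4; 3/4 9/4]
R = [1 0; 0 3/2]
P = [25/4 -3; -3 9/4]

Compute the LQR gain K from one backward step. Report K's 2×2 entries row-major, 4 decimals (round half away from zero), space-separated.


BᵀP = [-9.0000 6.7500; 21.7500 -11.2500]
S = R + BᵀPB = [1 0; 0 3/2] + [20.2500 -33.7500; -33.7500 76.5000] = [21.2500 -33.7500; -33.7500 78.0000]
BᵀPA = [22.5000 14.6250; -44.2500 -27.7500]
K = S⁻¹·BᵀPA = [0.5045 0.3939; -0.3490 -0.1854]
A−BK = [0.0470 0.0561; 0.1374 0.1331]
AᵀP(A−BK) = [0.4548 0.3115; 0.3115 0.2214]
P' = Q + AᵀP(A−BK) = [9.7048 1.0615; 1.0615 2.4714]
tr(P') = 12.1762

0.5045 0.3939 -0.3490 -0.1854


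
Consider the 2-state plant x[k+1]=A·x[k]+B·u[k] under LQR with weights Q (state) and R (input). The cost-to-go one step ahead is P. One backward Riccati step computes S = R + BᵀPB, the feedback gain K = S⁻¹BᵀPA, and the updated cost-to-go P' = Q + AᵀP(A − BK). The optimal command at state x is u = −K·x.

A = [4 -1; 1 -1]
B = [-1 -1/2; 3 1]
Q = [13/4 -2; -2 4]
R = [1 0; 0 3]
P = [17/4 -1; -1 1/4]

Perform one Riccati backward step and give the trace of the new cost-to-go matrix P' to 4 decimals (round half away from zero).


12.4882

BᵀP = [-7.2500 1.7500; -3.1250 0.7500]
S = R + BᵀPB = [1 0; 0 3] + [12.5000 5.3750; 5.3750 2.3125] = [13.5000 5.3750; 5.3750 5.3125]
BᵀPA = [-27.2500 5.5000; -11.7500 2.3750]
K = S⁻¹·BᵀPA = [-1.9055 0.3842; -0.2838 0.0584]
A−BK = [1.9526 -0.5866; 7.0004 -2.2109]
AᵀP(A−BK) = [4.9898 -1.0956; -1.0956 0.2484]
P' = Q + AᵀP(A−BK) = [8.2398 -3.0956; -3.0956 4.2484]
tr(P') = 12.4882


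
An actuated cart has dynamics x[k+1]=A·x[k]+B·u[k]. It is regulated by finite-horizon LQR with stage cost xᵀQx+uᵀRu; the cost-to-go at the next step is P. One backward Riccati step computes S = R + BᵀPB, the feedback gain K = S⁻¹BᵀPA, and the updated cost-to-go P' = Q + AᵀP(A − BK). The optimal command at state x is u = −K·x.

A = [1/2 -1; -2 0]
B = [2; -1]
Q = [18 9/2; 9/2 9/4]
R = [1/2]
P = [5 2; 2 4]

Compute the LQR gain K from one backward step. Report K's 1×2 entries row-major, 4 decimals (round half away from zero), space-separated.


BᵀP = [8.0000 0.0000]
S = R + BᵀPB = [1/2] + [16.0000] = [16.5000]
BᵀPA = [4.0000 -8.0000]
K = S⁻¹·BᵀPA = [0.2424 -0.4848]
A−BK = [0.0152 -0.0303; -1.7576 -0.4848]
AᵀP(A−BK) = [12.2803 3.4394; 3.4394 1.1212]
P' = Q + AᵀP(A−BK) = [30.2803 7.9394; 7.9394 3.3712]
tr(P') = 33.6515

0.2424 -0.4848


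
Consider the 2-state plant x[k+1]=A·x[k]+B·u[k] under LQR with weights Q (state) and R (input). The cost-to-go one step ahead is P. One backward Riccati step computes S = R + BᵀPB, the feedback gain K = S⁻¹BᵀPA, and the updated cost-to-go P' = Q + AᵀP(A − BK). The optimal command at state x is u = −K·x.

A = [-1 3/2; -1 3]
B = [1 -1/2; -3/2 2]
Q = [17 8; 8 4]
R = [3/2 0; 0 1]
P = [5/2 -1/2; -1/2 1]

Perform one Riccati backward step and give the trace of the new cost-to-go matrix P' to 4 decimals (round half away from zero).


BᵀP = [3.2500 -2.0000; -2.2500 2.2500]
S = R + BᵀPB = [3/2 0; 0 1] + [6.2500 -5.6250; -5.6250 5.6250] = [7.7500 -5.6250; -5.6250 6.6250]
BᵀPA = [-1.2500 -1.1250; 0.0000 3.3750]
K = S⁻¹·BᵀPA = [-0.4203 0.5852; -0.3569 1.0063]
A−BK = [-0.7581 1.4179; -0.9167 1.8652]
AᵀP(A−BK) = [1.9746 -3.7684; -3.7684 7.3870]
P' = Q + AᵀP(A−BK) = [18.9746 4.2316; 4.2316 11.3870]
tr(P') = 30.3616

30.3616


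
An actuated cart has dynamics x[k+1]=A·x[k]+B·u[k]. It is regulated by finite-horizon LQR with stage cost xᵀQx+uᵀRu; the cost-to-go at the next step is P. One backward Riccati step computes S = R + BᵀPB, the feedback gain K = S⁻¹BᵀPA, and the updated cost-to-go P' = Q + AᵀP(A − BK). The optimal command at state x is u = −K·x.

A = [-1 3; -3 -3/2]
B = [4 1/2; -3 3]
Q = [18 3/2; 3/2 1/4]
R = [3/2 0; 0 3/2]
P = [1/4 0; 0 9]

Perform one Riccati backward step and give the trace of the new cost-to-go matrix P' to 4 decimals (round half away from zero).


20.2936

BᵀP = [1.0000 -27.0000; 0.1250 27.0000]
S = R + BᵀPB = [3/2 0; 0 3/2] + [85.0000 -80.5000; -80.5000 81.0625] = [86.5000 -80.5000; -80.5000 82.5625]
BᵀPA = [80.0000 43.5000; -81.1250 -40.1250]
K = S⁻¹·BᵀPA = [0.1125 0.5464; -0.8729 0.0468]
A−BK = [-1.0137 0.7909; -0.0438 -0.0011]
AᵀP(A−BK) = [1.4360 -0.1690; -0.1690 0.6075]
P' = Q + AᵀP(A−BK) = [19.4360 1.3310; 1.3310 0.8575]
tr(P') = 20.2936


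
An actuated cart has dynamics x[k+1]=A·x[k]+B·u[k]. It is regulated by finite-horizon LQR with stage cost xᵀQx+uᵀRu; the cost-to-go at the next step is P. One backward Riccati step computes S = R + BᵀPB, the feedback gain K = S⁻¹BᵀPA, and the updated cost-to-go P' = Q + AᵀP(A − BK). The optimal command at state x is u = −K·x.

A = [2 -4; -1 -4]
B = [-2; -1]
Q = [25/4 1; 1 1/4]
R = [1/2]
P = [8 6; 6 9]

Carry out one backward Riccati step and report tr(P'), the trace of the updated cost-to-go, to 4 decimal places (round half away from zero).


27.7595

BᵀP = [-22.0000 -21.0000]
S = R + BᵀPB = [1/2] + [65.0000] = [65.5000]
BᵀPA = [-23.0000 172.0000]
K = S⁻¹·BᵀPA = [-0.3511 2.6260]
A−BK = [1.2977 1.2519; -1.3511 -1.3740]
AᵀP(A−BK) = [8.9237 8.3969; 8.3969 12.3359]
P' = Q + AᵀP(A−BK) = [15.1737 9.3969; 9.3969 12.5859]
tr(P') = 27.7595


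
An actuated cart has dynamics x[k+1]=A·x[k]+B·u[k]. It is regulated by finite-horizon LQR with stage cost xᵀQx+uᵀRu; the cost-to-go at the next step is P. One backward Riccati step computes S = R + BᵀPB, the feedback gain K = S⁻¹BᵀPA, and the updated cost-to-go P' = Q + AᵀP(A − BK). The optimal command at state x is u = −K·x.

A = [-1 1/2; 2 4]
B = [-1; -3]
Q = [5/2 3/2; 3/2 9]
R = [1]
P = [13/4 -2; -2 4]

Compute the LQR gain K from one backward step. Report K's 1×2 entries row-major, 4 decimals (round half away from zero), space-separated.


BᵀP = [2.7500 -10.0000]
S = R + BᵀPB = [1] + [27.2500] = [28.2500]
BᵀPA = [-22.7500 -38.6250]
K = S⁻¹·BᵀPA = [-0.8053 -1.3673]
A−BK = [-1.8053 -0.8673; -0.4159 -0.1018]
AᵀP(A−BK) = [8.9292 5.2699; 5.2699 4.0022]
P' = Q + AᵀP(A−BK) = [11.4292 6.7699; 6.7699 13.0022]
tr(P') = 24.4314

-0.8053 -1.3673
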